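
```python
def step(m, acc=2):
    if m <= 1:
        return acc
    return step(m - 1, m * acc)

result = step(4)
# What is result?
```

Accumulator trace (n, acc): (4, 2) -> (3, 8) -> (2, 24) -> (1, 48) -> return 48

Answer: 48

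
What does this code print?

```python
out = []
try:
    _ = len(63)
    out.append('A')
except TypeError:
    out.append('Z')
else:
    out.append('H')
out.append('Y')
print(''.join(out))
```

Execution trace: 'Z' (except TypeError) → 'Y' (after the try/except). Output: ZY

Answer: ZY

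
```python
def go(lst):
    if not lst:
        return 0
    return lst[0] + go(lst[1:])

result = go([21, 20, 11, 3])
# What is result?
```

21 + 20 + 11 + 3 + 0 = 55

Answer: 55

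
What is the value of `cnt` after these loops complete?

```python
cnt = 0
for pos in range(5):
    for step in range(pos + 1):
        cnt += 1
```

Triangle: 1 + 2 + ... + 5
`cnt` takes the values: 0 → 1 → 2 → 3 → 4 → 5 → 6 → 7 → 8 → 9 → 10 → 11 → 12 → 13 → 14 → 15

Answer: 15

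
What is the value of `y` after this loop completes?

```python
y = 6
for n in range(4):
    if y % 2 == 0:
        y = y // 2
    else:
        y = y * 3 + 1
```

Collatz-style transformation from 6
`y` takes the values: 6 → 3 → 10 → 5 → 16

Answer: 16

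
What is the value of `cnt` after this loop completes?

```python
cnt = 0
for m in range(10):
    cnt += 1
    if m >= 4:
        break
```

Loop breaks when m reaches 4, cnt is 5
`cnt` takes the values: 0 → 1 → 2 → 3 → 4 → 5

Answer: 5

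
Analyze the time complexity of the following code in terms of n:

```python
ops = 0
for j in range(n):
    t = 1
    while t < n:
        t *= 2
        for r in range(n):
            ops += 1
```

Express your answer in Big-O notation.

Each loop level contributes: n × log n × n. Multiplying the contributions gives O(n^2 log n).

Answer: O(n^2 log n)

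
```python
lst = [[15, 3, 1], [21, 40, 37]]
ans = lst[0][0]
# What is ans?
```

Trace:
`lst = [[15, 3, 1], [21, 40, 37]]` → lst = [[15, 3, 1], [21, 40, 37]]
`ans = lst[0][0]` → ans = 15
So ans = 15

Answer: 15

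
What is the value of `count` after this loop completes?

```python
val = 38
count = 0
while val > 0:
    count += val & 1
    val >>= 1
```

Count set bits in 38 (binary: 0b100110)
`count` takes the values: 0 → 1 → 2 → 3

Answer: 3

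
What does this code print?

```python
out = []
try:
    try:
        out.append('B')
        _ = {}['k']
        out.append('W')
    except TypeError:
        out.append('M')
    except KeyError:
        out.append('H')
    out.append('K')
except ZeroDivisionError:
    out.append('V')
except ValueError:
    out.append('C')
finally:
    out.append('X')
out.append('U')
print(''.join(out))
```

Execution trace: 'B' (inner try body) → 'H' (inner except KeyError) → 'K' (try body, no exception) → 'X' (finally) → 'U' (after the try/except). Output: BHKXU

Answer: BHKXU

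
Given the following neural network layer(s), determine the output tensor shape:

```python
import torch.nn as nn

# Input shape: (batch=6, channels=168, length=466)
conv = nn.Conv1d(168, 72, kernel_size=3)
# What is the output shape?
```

Input: (6, 168, 466) -> Output: (6, 72, 464)

Answer: (6, 72, 464)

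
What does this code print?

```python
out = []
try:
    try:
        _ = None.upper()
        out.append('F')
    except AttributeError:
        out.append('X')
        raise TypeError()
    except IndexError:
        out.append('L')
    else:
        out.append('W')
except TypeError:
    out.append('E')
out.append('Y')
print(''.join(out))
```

Execution trace: 'X' (inner except AttributeError) → 'E' (outer except TypeError) → 'Y' (after the try/except). Output: XEY

Answer: XEY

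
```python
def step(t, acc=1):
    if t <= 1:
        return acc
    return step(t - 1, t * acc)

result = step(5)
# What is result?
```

Accumulator trace (n, acc): (5, 1) -> (4, 5) -> (3, 20) -> (2, 60) -> (1, 120) -> return 120

Answer: 120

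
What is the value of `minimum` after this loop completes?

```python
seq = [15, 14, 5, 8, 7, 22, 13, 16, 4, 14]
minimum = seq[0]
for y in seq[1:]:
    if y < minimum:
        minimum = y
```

Minimum of [15, 14, 5, 8, 7, 22, 13, 16, 4, 14]
`minimum` takes the values: 15 → 14 → 5 → 4

Answer: 4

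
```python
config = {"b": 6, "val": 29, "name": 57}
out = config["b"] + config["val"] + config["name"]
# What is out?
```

Trace:
`config = {"b": 6, "val": 29, "name": 57}` → config = {'b': 6, 'val': 29, 'name': 57}
`out = config["b"] + config["val"] + config["name"]` → out = 92
So out = 92

Answer: 92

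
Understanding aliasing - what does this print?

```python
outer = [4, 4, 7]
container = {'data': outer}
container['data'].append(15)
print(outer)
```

Key concept: dict holds reference to list.
Step by step:
`outer = [4, 4, 7]` → outer = [4, 4, 7]
`container = {'data': outer}` → container = {'data': [4, 4, 7]}
`container['data'].append(15)` → outer = [4, 4, 7, 15]; container = {'data': [4, 4, 7, 15]}
`print(outer)` → prints [4, 4, 7, 15]

Answer: [4, 4, 7, 15]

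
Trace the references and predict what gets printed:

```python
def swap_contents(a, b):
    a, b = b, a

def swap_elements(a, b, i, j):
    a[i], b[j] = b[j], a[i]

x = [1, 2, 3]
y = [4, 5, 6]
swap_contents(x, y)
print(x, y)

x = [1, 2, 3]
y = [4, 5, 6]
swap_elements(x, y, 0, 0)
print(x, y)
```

Key concept: parameter rebinding vs mutation.
Step by step:
`x = [1, 2, 3]` → x = [1, 2, 3]
`y = [4, 5, 6]` → y = [4, 5, 6]
`swap_contents(x, y)` → no visible change to tracked variables
`print(x, y)` → prints [1, 2, 3] [4, 5, 6]
`x = [1, 2, 3]` → x = [1, 2, 3]
`y = [4, 5, 6]` → y = [4, 5, 6]
`swap_elements(x, y, 0, 0)` → x = [4, 2, 3]; y = [1, 5, 6]
`print(x, y)` → prints [4, 2, 3] [1, 5, 6]

Answer:
[1, 2, 3] [4, 5, 6]
[4, 2, 3] [1, 5, 6]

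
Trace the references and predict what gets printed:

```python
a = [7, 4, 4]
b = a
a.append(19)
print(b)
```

Key concept: basic list aliasing.
Step by step:
`a = [7, 4, 4]` → a = [7, 4, 4]
`b = a` → b = [7, 4, 4] (same object as a)
`a.append(19)` → a = [7, 4, 4, 19] (same object as b); b = [7, 4, 4, 19] (same object as a)
`print(b)` → prints [7, 4, 4, 19]

Answer: [7, 4, 4, 19]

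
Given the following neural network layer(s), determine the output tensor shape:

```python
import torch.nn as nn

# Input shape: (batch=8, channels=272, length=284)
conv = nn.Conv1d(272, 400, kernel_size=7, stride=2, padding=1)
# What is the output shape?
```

Input: (8, 272, 284) -> Output: (8, 400, 140)

Answer: (8, 400, 140)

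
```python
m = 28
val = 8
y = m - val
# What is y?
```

Trace:
`m = 28` → m = 28
`val = 8` → val = 8
`y = m - val` → y = 20
So y = 20

Answer: 20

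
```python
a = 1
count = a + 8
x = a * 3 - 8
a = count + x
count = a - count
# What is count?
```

Trace:
`a = 1` → a = 1
`count = a + 8` → count = 9
`x = a * 3 - 8` → x = -5
`a = count + x` → a = 4
`count = a - count` → count = -5
So count = -5

Answer: -5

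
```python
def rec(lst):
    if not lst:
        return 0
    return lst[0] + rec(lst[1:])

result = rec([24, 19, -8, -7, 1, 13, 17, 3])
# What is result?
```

24 + 19 + (-8) + (-7) + 1 + 13 + 17 + 3 + 0 = 62

Answer: 62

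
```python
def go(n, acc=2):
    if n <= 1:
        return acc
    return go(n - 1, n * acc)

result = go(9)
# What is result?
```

Accumulator trace (n, acc): (9, 2) -> (8, 18) -> (7, 144) -> (6, 1008) -> (5, 6048) -> (4, 30240) -> (3, 120960) -> (2, 362880) -> (1, 725760) -> return 725760

Answer: 725760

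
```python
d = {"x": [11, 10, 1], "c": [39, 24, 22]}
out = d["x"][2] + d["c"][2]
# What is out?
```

Trace:
`d = {"x": [11, 10, 1], "c": [39, 24, 22]}` → d = {'x': [11, 10, 1], 'c': [39, 24, 22]}
`out = d["x"][2] + d["c"][2]` → out = 23
So out = 23

Answer: 23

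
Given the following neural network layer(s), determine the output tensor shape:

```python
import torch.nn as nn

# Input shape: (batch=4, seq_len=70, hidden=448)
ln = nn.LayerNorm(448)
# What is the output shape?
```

Input: (4, 70, 448) -> Output: (4, 70, 448)

Answer: (4, 70, 448)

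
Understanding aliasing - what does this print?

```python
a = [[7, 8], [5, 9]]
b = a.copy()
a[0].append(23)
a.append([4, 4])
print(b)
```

Key concept: shallow copy with nested lists.
Step by step:
`a = [[7, 8], [5, 9]]` → a = [[7, 8], [5, 9]]
`b = a.copy()` → b = [[7, 8], [5, 9]]
`a[0].append(23)` → a = [[7, 8, 23], [5, 9]]; b = [[7, 8, 23], [5, 9]]
`a.append([4, 4])` → a = [[7, 8, 23], [5, 9], [4, 4]]
`print(b)` → prints [[7, 8, 23], [5, 9]]

Answer: [[7, 8, 23], [5, 9]]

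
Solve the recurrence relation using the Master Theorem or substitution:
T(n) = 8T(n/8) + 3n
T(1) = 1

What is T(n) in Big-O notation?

By Master Theorem: a=8, b=8, f(n)=3n. Since log_8(8) = 1 and f(n) = Θ(n^1), Case 2 applies. T(n) = O(n log n).

Answer: O(n log n)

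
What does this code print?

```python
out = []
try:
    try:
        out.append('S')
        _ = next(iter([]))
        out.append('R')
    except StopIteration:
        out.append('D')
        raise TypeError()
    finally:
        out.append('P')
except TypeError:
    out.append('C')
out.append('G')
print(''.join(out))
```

Execution trace: 'S' (inner try body) → 'D' (inner except StopIteration) → 'P' (inner finally) → 'C' (outer except TypeError) → 'G' (after the try/except). Output: SDPCG

Answer: SDPCG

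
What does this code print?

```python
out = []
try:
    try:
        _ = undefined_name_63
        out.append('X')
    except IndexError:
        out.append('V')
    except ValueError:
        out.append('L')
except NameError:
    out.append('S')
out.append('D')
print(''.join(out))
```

Execution trace: 'S' (outer except NameError) → 'D' (after the try/except). Output: SD

Answer: SD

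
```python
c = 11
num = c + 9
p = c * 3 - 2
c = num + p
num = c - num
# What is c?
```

Trace:
`c = 11` → c = 11
`num = c + 9` → num = 20
`p = c * 3 - 2` → p = 31
`c = num + p` → c = 51
`num = c - num` → num = 31
So c = 51

Answer: 51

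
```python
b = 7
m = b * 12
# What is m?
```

Trace:
`b = 7` → b = 7
`m = b * 12` → m = 84
So m = 84

Answer: 84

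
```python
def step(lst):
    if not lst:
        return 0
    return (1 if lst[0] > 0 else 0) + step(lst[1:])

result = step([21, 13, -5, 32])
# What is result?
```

Count of positive elements in [21, 13, -5, 32] = 3

Answer: 3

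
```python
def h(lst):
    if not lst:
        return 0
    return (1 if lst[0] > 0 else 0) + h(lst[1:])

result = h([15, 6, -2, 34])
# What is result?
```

Count of positive elements in [15, 6, -2, 34] = 3

Answer: 3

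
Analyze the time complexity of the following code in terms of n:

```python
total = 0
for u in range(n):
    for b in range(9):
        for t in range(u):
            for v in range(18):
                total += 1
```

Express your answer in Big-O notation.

Each loop level contributes: n × 1 × n × 1. Multiplying the contributions gives O(n^2).

Answer: O(n^2)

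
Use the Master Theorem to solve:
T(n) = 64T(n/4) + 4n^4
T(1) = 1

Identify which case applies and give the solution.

a=64, b=4, f(n)=4n^4. log_4(64) = 3. Since c=4 > 3 and the regularity condition holds (64(n/4)^4 = (64/4^4)n^4 with 64/4^4 < 1), Case 3 applies: T(n) = Θ(f(n)) = O(n^4).

Answer: O(n^4) - Case 3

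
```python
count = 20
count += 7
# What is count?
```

Trace:
`count = 20` → count = 20
`count += 7` → count = 27
So count = 27

Answer: 27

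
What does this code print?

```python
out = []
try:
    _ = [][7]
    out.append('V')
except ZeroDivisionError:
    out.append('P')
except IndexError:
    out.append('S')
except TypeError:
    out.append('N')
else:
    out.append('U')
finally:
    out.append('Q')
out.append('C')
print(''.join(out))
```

Execution trace: 'S' (except IndexError) → 'Q' (finally) → 'C' (after the try/except). Output: SQC

Answer: SQC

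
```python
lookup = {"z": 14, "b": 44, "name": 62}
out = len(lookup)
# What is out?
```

Trace:
`lookup = {"z": 14, "b": 44, "name": 62}` → lookup = {'z': 14, 'b': 44, 'name': 62}
`out = len(lookup)` → out = 3
So out = 3

Answer: 3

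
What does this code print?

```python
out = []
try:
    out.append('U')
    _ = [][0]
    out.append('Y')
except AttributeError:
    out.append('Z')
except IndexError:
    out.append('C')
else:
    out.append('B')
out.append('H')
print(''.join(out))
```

Execution trace: 'U' (try body) → 'C' (except IndexError) → 'H' (after the try/except). Output: UCH

Answer: UCH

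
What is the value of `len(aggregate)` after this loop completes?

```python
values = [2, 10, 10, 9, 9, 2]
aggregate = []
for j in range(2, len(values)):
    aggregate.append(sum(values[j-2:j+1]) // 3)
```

Number of 3-element averages
`aggregate` takes the values: [] → [7] → [7, 9] → [7, 9, 9] → [7, 9, 9, 6]
So `len(aggregate)` = 4

Answer: 4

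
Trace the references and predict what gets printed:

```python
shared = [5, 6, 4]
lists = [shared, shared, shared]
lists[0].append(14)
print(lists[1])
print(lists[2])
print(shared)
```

Key concept: list of same reference.
Step by step:
`shared = [5, 6, 4]` → shared = [5, 6, 4]
`lists = [shared, shared, shared]` → lists = [[5, 6, 4], [5, 6, 4], [5, 6, 4]]
`lists[0].append(14)` → shared = [5, 6, 4, 14]; lists = [[5, 6, 4, 14], [5, 6, 4, 14], [5, 6, 4, 14]]
`print(lists[1])` → prints [5, 6, 4, 14]
`print(lists[2])` → prints [5, 6, 4, 14]
`print(shared)` → prints [5, 6, 4, 14]

Answer:
[5, 6, 4, 14]
[5, 6, 4, 14]
[5, 6, 4, 14]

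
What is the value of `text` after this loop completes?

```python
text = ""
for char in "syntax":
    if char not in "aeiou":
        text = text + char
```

Remove vowels from 'syntax'
`text` takes the values: "" → "s" → "sy" → "syn" → "synt" → "syntx"

Answer: "syntx"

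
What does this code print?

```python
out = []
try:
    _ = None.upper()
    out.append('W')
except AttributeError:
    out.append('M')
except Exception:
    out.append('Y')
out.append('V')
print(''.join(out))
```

Execution trace: 'M' (except AttributeError) → 'V' (after the try/except). Output: MV

Answer: MV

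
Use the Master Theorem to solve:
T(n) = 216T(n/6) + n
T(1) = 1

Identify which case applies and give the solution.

a=216, b=6, f(n)=n. log_6(216) = 3. Since c=1 < 3, Case 1 applies: T(n) = Θ(n^log_b(a)) = O(n^3).

Answer: O(n^3) - Case 1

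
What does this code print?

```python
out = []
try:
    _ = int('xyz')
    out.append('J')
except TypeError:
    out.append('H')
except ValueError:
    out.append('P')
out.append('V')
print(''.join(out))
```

Execution trace: 'P' (except ValueError) → 'V' (after the try/except). Output: PV

Answer: PV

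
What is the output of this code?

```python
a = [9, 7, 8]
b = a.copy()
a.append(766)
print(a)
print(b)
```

Key concept: list.copy() creates independent copy.
Step by step:
`a = [9, 7, 8]` → a = [9, 7, 8]
`b = a.copy()` → b = [9, 7, 8]
`a.append(766)` → a = [9, 7, 8, 766]
`print(a)` → prints [9, 7, 8, 766]
`print(b)` → prints [9, 7, 8]

Answer:
[9, 7, 8, 766]
[9, 7, 8]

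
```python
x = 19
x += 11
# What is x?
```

Trace:
`x = 19` → x = 19
`x += 11` → x = 30
So x = 30

Answer: 30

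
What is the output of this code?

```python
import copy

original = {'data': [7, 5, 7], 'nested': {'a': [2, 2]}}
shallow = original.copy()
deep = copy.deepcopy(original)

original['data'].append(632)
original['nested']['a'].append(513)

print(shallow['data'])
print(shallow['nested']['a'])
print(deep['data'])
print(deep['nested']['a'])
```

Key concept: comparing shallow vs deep copy.
Step by step:
`original = {'data': [7, 5, 7], 'nested': {'a': [2, 2]}}` → original = {'data': [7, 5, 7], 'nested': {'a': [2, 2]}}
`shallow = original.copy()` → shallow = {'data': [7, 5, 7], 'nested': {'a': [2, 2]}}
`deep = copy.deepcopy(original)` → deep = {'data': [7, 5, 7], 'nested': {'a': [2, 2]}}
`original['data'].append(632)` → original = {'data': [7, 5, 7, 632], 'nested': {'a': [2, 2]}}; shallow = {'data': [7, 5, 7, 632], 'nested': {'a': [2, 2]}}
`original['nested']['a'].append(513)` → original = {'data': [7, 5, 7, 632], 'nested': {'a': [2, 2, 513]}}; shallow = {'data': [7, 5, 7, 632], 'nested': {'a': [2, 2, 513]}}
`print(shallow['data'])` → prints [7, 5, 7, 632]
`print(shallow['nested']['a'])` → prints [2, 2, 513]
`print(deep['data'])` → prints [7, 5, 7]
`print(deep['nested']['a'])` → prints [2, 2]

Answer:
[7, 5, 7, 632]
[2, 2, 513]
[7, 5, 7]
[2, 2]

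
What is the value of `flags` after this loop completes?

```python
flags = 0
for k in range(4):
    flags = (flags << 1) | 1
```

Build 4 consecutive 1-bits: 0b1111
`flags` takes the values: 0 → 1 → 3 → 7 → 15

Answer: 15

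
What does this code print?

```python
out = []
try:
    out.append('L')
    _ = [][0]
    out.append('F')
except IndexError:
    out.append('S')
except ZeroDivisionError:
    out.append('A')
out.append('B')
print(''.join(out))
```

Execution trace: 'L' (try body) → 'S' (except IndexError) → 'B' (after the try/except). Output: LSB

Answer: LSB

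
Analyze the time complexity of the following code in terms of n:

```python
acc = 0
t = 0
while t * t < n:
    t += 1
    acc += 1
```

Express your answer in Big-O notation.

Each loop level contributes: √n. Multiplying the contributions gives O(√n).

Answer: O(√n)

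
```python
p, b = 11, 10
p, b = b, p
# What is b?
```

Trace:
`p, b = 11, 10` → p = 11; b = 10
`p, b = b, p` → p = 10; b = 11
So b = 11

Answer: 11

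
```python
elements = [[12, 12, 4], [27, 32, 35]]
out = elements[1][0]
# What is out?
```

Trace:
`elements = [[12, 12, 4], [27, 32, 35]]` → elements = [[12, 12, 4], [27, 32, 35]]
`out = elements[1][0]` → out = 27
So out = 27

Answer: 27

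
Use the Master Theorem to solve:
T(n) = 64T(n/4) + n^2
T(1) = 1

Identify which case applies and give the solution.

a=64, b=4, f(n)=n^2. log_4(64) = 3. Since c=2 < 3, Case 1 applies: T(n) = Θ(n^log_b(a)) = O(n^3).

Answer: O(n^3) - Case 1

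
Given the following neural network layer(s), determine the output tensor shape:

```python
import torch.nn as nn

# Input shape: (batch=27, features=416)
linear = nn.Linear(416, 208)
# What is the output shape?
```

Input: (27, 416) -> Output: (27, 208)

Answer: (27, 208)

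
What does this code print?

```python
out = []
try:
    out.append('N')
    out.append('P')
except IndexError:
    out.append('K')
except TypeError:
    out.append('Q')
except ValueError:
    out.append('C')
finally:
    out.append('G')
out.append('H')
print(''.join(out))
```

Execution trace: 'N' (try body) → 'P' (try body, no exception) → 'G' (finally) → 'H' (after the try/except). Output: NPGH

Answer: NPGH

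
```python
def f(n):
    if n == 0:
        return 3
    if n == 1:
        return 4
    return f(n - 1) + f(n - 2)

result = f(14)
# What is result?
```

Build up from base cases: f(0)=3, f(1)=4, f(2)=7, f(3)=11, f(4)=18, f(5)=29, f(6)=47, ..., f(14)=2207

Answer: 2207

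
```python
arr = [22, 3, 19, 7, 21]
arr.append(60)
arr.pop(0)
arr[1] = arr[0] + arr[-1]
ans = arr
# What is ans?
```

Trace:
`arr = [22, 3, 19, 7, 21]` → arr = [22, 3, 19, 7, 21]
`arr.append(60)` → arr = [22, 3, 19, 7, 21, 60]
`arr.pop(0)` → arr = [3, 19, 7, 21, 60]
`arr[1] = arr[0] + arr[-1]` → arr = [3, 63, 7, 21, 60]
`ans = arr` → ans = [3, 63, 7, 21, 60]
So ans = [3, 63, 7, 21, 60]

Answer: [3, 63, 7, 21, 60]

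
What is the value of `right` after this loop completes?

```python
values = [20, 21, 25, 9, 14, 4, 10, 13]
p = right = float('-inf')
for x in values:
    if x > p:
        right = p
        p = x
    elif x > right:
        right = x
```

Second largest (with repeats) in [20, 21, 25, 9, 14, 4, 10, 13]
`right` takes the values: -inf → 20 → 21

Answer: 21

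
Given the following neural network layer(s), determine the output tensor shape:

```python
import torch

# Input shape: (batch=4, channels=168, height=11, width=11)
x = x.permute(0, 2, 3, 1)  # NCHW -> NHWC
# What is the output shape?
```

Input: (4, 168, 11, 11) -> Output: (4, 11, 11, 168)

Answer: (4, 11, 11, 168)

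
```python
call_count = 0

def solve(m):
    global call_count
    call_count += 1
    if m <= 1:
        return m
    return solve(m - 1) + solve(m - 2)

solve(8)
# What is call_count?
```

Calls(m) = 1 + Calls(m-1) + Calls(m-2); Calls(0)=Calls(1)=1. For m=8 this gives 67.

Answer: 67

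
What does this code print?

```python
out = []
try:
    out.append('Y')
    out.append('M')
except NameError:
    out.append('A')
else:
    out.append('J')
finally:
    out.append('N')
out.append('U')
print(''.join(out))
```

Execution trace: 'Y' (try body) → 'M' (try body, no exception) → 'J' (else) → 'N' (finally) → 'U' (after the try/except). Output: YMJNU

Answer: YMJNU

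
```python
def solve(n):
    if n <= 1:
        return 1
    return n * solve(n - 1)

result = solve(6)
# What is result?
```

solve(6) = 6 * 5 * 4 * 3 * 2 * 1 = 720

Answer: 720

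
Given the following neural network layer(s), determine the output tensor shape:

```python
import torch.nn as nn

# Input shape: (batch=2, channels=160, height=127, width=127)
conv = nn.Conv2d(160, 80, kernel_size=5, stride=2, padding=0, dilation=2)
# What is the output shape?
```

Input: (2, 160, 127, 127) -> Output: (2, 80, 60, 60)

Answer: (2, 80, 60, 60)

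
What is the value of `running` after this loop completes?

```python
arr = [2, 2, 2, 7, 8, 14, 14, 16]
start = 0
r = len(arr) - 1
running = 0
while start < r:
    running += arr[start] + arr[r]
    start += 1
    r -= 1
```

Sum of pairs from ends
`running` takes the values: 0 → 18 → 34 → 50 → 65

Answer: 65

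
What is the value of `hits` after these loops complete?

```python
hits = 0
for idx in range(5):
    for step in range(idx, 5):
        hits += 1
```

Upper triangle: 5 + 4 + ... + 1
`hits` takes the values: 0 → 1 → 2 → 3 → 4 → 5 → 6 → 7 → 8 → 9 → 10 → 11 → 12 → 13 → 14 → 15

Answer: 15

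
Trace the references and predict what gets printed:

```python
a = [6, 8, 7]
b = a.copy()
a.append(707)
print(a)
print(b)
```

Key concept: list.copy() creates independent copy.
Step by step:
`a = [6, 8, 7]` → a = [6, 8, 7]
`b = a.copy()` → b = [6, 8, 7]
`a.append(707)` → a = [6, 8, 7, 707]
`print(a)` → prints [6, 8, 7, 707]
`print(b)` → prints [6, 8, 7]

Answer:
[6, 8, 7, 707]
[6, 8, 7]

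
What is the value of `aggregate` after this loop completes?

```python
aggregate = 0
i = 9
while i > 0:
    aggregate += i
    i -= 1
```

Sum 9 down to 1
`aggregate` takes the values: 0 → 9 → 17 → 24 → 30 → 35 → 39 → 42 → 44 → 45

Answer: 45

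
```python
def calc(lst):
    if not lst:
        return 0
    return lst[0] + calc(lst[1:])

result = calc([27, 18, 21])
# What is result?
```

27 + 18 + 21 + 0 = 66

Answer: 66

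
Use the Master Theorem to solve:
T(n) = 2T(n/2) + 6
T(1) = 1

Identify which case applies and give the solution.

a=2, b=2, f(n)=6. log_2(2) = 1. Since c=0 < 1, Case 1 applies: T(n) = Θ(n^log_b(a)) = O(n).

Answer: O(n) - Case 1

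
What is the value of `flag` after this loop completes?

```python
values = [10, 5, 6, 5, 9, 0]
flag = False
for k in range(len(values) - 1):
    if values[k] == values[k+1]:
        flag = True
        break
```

Check consecutive duplicates in [10, 5, 6, 5, 9, 0]
`flag` takes the values: False

Answer: False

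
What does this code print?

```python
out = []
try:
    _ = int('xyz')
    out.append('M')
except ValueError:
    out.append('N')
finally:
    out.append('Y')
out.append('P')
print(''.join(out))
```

Execution trace: 'N' (except ValueError) → 'Y' (finally) → 'P' (after the try/except). Output: NYP

Answer: NYP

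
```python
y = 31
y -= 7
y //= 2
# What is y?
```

Trace:
`y = 31` → y = 31
`y -= 7` → y = 24
`y //= 2` → y = 12
So y = 12

Answer: 12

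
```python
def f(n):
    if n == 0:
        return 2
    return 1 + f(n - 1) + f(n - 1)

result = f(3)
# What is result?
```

f(n) = 1 + 2·f(n-1), f(0)=2. Closed form: (2+1)·2^3 - 1 = 23.

Answer: 23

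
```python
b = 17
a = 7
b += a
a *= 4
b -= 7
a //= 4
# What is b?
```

Trace:
`b = 17` → b = 17
`a = 7` → a = 7
`b += a` → b = 24
`a *= 4` → a = 28
`b -= 7` → b = 17
`a //= 4` → a = 7
So b = 17

Answer: 17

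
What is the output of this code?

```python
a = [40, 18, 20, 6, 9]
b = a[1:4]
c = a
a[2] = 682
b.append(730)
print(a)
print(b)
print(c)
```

Key concept: slice vs alias.
Step by step:
`a = [40, 18, 20, 6, 9]` → a = [40, 18, 20, 6, 9]
`b = a[1:4]` → b = [18, 20, 6]
`c = a` → c = [40, 18, 20, 6, 9] (same object as a)
`a[2] = 682` → a = [40, 18, 682, 6, 9] (same object as c); c = [40, 18, 682, 6, 9] (same object as a)
`b.append(730)` → b = [18, 20, 6, 730]
`print(a)` → prints [40, 18, 682, 6, 9]
`print(b)` → prints [18, 20, 6, 730]
`print(c)` → prints [40, 18, 682, 6, 9]

Answer:
[40, 18, 682, 6, 9]
[18, 20, 6, 730]
[40, 18, 682, 6, 9]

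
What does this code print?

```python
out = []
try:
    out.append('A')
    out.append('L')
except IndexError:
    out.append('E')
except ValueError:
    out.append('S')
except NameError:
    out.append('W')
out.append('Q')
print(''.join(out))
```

Execution trace: 'A' (try body) → 'L' (try body, no exception) → 'Q' (after the try/except). Output: ALQ

Answer: ALQ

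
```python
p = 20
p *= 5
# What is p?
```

Trace:
`p = 20` → p = 20
`p *= 5` → p = 100
So p = 100

Answer: 100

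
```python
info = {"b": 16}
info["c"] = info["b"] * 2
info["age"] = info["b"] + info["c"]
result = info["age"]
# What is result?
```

Trace:
`info = {"b": 16}` → info = {'b': 16}
`info["c"] = info["b"] * 2` → info = {'b': 16, 'c': 32}
`info["age"] = info["b"] + info["c"]` → info = {'b': 16, 'c': 32, 'age': 48}
`result = info["age"]` → result = 48
So result = 48

Answer: 48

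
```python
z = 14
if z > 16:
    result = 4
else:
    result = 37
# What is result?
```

Trace:
`z = 14` → z = 14
`if z > 16: ...` → z > 16 is False, take else branch → result = 37
So result = 37

Answer: 37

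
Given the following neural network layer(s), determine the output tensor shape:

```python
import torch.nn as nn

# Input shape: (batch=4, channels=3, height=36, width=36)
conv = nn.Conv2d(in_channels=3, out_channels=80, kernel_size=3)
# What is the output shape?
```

Input: (4, 3, 36, 36) -> Output: (4, 80, 34, 34)

Answer: (4, 80, 34, 34)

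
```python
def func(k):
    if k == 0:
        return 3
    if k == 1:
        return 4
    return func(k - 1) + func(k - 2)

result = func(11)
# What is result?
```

Build up from base cases: func(0)=3, func(1)=4, func(2)=7, func(3)=11, func(4)=18, func(5)=29, func(6)=47, ..., func(11)=521

Answer: 521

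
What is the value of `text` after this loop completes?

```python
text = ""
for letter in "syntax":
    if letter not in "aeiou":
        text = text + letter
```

Remove vowels from 'syntax'
`text` takes the values: "" → "s" → "sy" → "syn" → "synt" → "syntx"

Answer: "syntx"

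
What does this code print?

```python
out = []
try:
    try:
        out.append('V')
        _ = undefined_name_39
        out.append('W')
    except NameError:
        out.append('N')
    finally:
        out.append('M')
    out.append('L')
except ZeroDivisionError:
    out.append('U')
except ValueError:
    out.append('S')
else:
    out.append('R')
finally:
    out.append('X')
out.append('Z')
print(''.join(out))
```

Execution trace: 'V' (inner try body) → 'N' (inner except NameError) → 'M' (inner finally) → 'L' (try body, no exception) → 'R' (else) → 'X' (finally) → 'Z' (after the try/except). Output: VNMLRXZ

Answer: VNMLRXZ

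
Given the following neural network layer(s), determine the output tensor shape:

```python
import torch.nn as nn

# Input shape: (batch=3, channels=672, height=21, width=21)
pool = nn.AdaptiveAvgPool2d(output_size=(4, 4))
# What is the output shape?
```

Input: (3, 672, 21, 21) -> Output: (3, 672, 4, 4)

Answer: (3, 672, 4, 4)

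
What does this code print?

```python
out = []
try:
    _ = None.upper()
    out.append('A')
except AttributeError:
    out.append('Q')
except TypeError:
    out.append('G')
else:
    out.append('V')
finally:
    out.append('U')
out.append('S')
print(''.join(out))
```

Execution trace: 'Q' (except AttributeError) → 'U' (finally) → 'S' (after the try/except). Output: QUS

Answer: QUS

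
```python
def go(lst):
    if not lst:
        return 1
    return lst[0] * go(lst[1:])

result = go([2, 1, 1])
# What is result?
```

Product over [2, 1, 1] = 2 * 1 * 1 = 2

Answer: 2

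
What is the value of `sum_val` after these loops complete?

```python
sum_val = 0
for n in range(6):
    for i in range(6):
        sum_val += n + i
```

Sum of all n+i for n,i in 6x6
`sum_val` takes the values: 0 → 1 → 3 → 6 → 10 → 15 → 16 → 18 → 21 → 25 → 30 → 36 → 38 → 41 → 45 → 50 → 56 → 63 → 66 → 70 → 75 → 81 → 88 → 96 → 100 → 105 → 111 → 118 → 126 → 135 → 140 → 146 → 153 → 161 → 170 → 180

Answer: 180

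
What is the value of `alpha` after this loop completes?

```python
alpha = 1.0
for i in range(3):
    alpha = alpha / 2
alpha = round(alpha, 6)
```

Halving LR 3 times: 1 / 2^3
`alpha` takes the values: 1.0 → 0.5 → 0.25 → 0.125

Answer: 0.125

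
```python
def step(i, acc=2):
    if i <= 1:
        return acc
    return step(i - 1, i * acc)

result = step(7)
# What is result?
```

Accumulator trace (n, acc): (7, 2) -> (6, 14) -> (5, 84) -> (4, 420) -> (3, 1680) -> (2, 5040) -> (1, 10080) -> return 10080

Answer: 10080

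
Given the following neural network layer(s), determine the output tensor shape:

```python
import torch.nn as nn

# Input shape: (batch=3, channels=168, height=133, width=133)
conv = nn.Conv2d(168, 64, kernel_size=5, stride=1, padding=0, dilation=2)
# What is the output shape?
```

Input: (3, 168, 133, 133) -> Output: (3, 64, 125, 125)

Answer: (3, 64, 125, 125)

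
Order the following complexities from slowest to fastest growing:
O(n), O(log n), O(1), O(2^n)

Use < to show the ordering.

Ordered by growth rate: O(1) < O(log n) < O(n) < O(2^n)

Answer: O(1) < O(log n) < O(n) < O(2^n)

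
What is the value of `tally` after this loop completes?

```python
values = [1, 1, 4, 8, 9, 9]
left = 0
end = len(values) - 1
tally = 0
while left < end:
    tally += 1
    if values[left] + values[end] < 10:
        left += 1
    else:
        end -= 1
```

Steps to find pair summing to 10
`tally` takes the values: 0 → 1 → 2 → 3 → 4 → 5

Answer: 5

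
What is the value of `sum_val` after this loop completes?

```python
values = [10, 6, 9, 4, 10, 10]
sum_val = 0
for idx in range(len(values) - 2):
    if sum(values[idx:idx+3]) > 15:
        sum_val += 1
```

Count windows with sum > 15
`sum_val` takes the values: 0 → 1 → 2 → 3 → 4

Answer: 4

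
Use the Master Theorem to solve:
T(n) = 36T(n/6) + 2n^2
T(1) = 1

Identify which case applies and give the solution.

a=36, b=6, f(n)=2n^2. log_6(36) = 2. Since c=2 = 2, Case 2 applies: T(n) = Θ(n^log_b(a) · log n) = O(n^2 log n).

Answer: O(n^2 log n) - Case 2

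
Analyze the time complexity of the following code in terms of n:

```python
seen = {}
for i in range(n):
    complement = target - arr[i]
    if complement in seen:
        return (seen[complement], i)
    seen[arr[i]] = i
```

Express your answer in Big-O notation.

This is Two sum with hash map. Time complexity: O(n).

Answer: O(n)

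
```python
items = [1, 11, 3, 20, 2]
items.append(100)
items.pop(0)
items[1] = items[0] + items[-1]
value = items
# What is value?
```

Trace:
`items = [1, 11, 3, 20, 2]` → items = [1, 11, 3, 20, 2]
`items.append(100)` → items = [1, 11, 3, 20, 2, 100]
`items.pop(0)` → items = [11, 3, 20, 2, 100]
`items[1] = items[0] + items[-1]` → items = [11, 111, 20, 2, 100]
`value = items` → value = [11, 111, 20, 2, 100]
So value = [11, 111, 20, 2, 100]

Answer: [11, 111, 20, 2, 100]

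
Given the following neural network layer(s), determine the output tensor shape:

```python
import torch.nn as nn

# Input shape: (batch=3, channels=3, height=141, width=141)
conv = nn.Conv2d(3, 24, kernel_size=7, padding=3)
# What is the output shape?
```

Input: (3, 3, 141, 141) -> Output: (3, 24, 141, 141)

Answer: (3, 24, 141, 141)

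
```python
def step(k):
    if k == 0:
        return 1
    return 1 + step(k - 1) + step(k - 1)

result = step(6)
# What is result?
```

step(k) = 1 + 2·step(k-1), step(0)=1. Closed form: (1+1)·2^6 - 1 = 127.

Answer: 127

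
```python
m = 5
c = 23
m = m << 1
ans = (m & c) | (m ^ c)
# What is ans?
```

Trace:
`m = 5` → m = 5
`c = 23` → c = 23
`m = m << 1` → m = 10
`ans = (m & c) | (m ^ c)` → ans = 31
So ans = 31

Answer: 31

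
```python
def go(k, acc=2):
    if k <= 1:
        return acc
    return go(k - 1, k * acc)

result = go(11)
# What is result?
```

Accumulator trace (n, acc): (11, 2) -> (10, 22) -> (9, 220) -> (8, 1980) -> (7, 15840) -> (6, 110880) -> (5, 665280) -> (4, 3326400) -> (3, 13305600) -> (2, 39916800) -> (1, 79833600) -> return 79833600

Answer: 79833600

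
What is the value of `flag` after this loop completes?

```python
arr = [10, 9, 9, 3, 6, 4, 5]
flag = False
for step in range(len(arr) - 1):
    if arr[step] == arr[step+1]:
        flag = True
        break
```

Check consecutive duplicates in [10, 9, 9, 3, 6, 4, 5]
`flag` takes the values: False → True

Answer: True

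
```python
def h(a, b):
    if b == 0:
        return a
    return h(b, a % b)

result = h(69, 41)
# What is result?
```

h(69, 41) -> h(41, 28) -> h(28, 13) -> h(13, 2) -> h(2, 1) -> h(1, 0) -> 1

Answer: 1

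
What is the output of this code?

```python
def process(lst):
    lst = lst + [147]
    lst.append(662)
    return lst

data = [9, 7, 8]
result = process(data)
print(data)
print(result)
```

Key concept: rebinding parameter vs mutation.
Step by step:
`data = [9, 7, 8]` → data = [9, 7, 8]
`result = process(data)` → result = [9, 7, 8, 147, 662]
`print(data)` → prints [9, 7, 8]
`print(result)` → prints [9, 7, 8, 147, 662]

Answer:
[9, 7, 8]
[9, 7, 8, 147, 662]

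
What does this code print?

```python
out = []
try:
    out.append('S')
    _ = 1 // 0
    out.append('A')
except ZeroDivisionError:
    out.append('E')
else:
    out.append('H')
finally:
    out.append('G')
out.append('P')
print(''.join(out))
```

Execution trace: 'S' (try body) → 'E' (except ZeroDivisionError) → 'G' (finally) → 'P' (after the try/except). Output: SEGP

Answer: SEGP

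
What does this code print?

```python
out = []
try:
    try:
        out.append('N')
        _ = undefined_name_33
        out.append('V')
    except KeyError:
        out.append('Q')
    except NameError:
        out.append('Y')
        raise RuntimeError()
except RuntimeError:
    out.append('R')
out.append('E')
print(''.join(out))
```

Execution trace: 'N' (try body) → 'Y' (except NameError) → 'R' (outer except RuntimeError) → 'E' (after the try/except). Output: NYRE

Answer: NYRE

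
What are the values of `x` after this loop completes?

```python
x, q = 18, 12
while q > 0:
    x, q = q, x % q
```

GCD of 18 and 12
`x` takes the values: 18 → 12 → 6

Answer: 6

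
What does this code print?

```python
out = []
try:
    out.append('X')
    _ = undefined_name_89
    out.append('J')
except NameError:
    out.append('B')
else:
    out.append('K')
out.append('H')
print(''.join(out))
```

Execution trace: 'X' (try body) → 'B' (except NameError) → 'H' (after the try/except). Output: XBH

Answer: XBH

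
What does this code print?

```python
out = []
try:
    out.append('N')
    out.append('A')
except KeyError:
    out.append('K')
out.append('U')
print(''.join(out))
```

Execution trace: 'N' (try body) → 'A' (try body, no exception) → 'U' (after the try/except). Output: NAU

Answer: NAU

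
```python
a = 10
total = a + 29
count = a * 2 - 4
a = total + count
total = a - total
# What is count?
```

Trace:
`a = 10` → a = 10
`total = a + 29` → total = 39
`count = a * 2 - 4` → count = 16
`a = total + count` → a = 55
`total = a - total` → total = 16
So count = 16

Answer: 16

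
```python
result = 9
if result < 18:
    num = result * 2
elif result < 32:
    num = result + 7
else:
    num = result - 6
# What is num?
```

Trace:
`result = 9` → result = 9
`if result < 18: ...` → result < 18 is True → num = 18
So num = 18

Answer: 18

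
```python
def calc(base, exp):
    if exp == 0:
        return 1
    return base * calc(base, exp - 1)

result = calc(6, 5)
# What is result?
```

calc(6, 5) = 6 * 6 * 6 * 6 * 6 = 7776

Answer: 7776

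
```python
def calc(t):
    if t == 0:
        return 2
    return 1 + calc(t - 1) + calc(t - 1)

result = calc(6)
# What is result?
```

calc(t) = 1 + 2·calc(t-1), calc(0)=2. Closed form: (2+1)·2^6 - 1 = 191.

Answer: 191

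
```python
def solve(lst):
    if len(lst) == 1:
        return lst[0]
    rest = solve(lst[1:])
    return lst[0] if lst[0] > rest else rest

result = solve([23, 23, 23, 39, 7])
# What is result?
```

Recursive max over [23, 23, 23, 39, 7] = 39

Answer: 39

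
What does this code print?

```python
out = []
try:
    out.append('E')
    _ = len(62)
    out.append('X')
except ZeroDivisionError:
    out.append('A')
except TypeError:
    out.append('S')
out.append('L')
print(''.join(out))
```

Execution trace: 'E' (try body) → 'S' (except TypeError) → 'L' (after the try/except). Output: ESL

Answer: ESL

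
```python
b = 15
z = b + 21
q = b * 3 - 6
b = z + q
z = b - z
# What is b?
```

Trace:
`b = 15` → b = 15
`z = b + 21` → z = 36
`q = b * 3 - 6` → q = 39
`b = z + q` → b = 75
`z = b - z` → z = 39
So b = 75

Answer: 75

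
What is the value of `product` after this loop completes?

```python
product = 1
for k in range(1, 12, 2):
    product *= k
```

Product of 1, 3, 5, ... up to 11
`product` takes the values: 1 → 3 → 15 → 105 → 945 → 10395

Answer: 10395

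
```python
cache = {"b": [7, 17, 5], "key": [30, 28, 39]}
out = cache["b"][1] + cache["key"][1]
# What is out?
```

Trace:
`cache = {"b": [7, 17, 5], "key": [30, 28, 39]}` → cache = {'b': [7, 17, 5], 'key': [30, 28, 39]}
`out = cache["b"][1] + cache["key"][1]` → out = 45
So out = 45

Answer: 45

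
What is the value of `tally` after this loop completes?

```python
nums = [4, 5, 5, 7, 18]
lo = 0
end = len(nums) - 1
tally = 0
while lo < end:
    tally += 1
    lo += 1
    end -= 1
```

Iterations until pointers meet (list length 5)
`tally` takes the values: 0 → 1 → 2

Answer: 2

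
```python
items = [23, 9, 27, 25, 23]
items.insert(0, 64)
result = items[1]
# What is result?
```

Trace:
`items = [23, 9, 27, 25, 23]` → items = [23, 9, 27, 25, 23]
`items.insert(0, 64)` → items = [64, 23, 9, 27, 25, 23]
`result = items[1]` → result = 23
So result = 23

Answer: 23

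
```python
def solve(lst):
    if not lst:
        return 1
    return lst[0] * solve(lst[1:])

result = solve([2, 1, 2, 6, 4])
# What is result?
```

Product over [2, 1, 2, 6, 4] = 2 * 1 * 2 * 6 * 4 = 96

Answer: 96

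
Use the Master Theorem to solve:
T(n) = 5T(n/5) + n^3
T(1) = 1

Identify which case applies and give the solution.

a=5, b=5, f(n)=n^3. log_5(5) = 1. Since c=3 > 1 and the regularity condition holds (5(n/5)^3 = (5/5^3)n^3 with 5/5^3 < 1), Case 3 applies: T(n) = Θ(f(n)) = O(n^3).

Answer: O(n^3) - Case 3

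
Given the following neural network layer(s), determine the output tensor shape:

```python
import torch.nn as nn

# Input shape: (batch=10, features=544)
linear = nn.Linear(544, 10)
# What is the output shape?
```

Input: (10, 544) -> Output: (10, 10)

Answer: (10, 10)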